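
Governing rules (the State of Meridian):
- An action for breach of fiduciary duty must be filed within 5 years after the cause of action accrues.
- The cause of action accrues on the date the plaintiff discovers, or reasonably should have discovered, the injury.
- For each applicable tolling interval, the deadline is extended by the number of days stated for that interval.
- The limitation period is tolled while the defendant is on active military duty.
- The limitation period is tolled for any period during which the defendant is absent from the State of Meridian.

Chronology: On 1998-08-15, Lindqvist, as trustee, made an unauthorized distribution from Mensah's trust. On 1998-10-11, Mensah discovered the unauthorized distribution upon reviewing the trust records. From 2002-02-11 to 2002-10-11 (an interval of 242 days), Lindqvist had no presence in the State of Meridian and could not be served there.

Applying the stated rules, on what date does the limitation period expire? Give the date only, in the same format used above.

The claim did not accrue until Mensah discovered the injury on 1998-10-11; the 1998-08-15 act date does not start the clock under the stated rule.
Adding the 5 years base period to 1998-10-11 gives a deadline of 2003-10-11, before any tolling.
The defendant's absence from the jurisdiction from 2002-02-11 to 2002-10-11 tolled the period for 242 days, extending the deadline to 2004-06-09.

2004-06-09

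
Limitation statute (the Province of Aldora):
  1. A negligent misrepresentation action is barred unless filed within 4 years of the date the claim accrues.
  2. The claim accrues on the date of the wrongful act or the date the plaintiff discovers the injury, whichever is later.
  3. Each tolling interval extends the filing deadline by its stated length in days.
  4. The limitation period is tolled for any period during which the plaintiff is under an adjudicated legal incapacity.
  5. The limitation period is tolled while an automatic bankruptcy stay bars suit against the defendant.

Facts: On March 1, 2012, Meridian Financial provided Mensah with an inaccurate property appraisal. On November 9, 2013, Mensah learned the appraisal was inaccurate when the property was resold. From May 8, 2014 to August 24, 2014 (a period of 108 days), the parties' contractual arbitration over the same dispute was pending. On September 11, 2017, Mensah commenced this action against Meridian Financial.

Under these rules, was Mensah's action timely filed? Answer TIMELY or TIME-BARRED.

Because discovery on November 9, 2013 post-dates the March 1, 2012 act, accrual under the later-of rule falls on November 9, 2013.
Adding the 4 years base period to November 9, 2013 gives a deadline of November 9, 2017, before any tolling.
Although a pending arbitration ran from May 8, 2014 to August 24, 2014, the stated rules do not make that a tolling event, so it is disregarded.
Mensah filed on September 11, 2017, before the November 9, 2017 deadline, so the action is timely.

TIMELY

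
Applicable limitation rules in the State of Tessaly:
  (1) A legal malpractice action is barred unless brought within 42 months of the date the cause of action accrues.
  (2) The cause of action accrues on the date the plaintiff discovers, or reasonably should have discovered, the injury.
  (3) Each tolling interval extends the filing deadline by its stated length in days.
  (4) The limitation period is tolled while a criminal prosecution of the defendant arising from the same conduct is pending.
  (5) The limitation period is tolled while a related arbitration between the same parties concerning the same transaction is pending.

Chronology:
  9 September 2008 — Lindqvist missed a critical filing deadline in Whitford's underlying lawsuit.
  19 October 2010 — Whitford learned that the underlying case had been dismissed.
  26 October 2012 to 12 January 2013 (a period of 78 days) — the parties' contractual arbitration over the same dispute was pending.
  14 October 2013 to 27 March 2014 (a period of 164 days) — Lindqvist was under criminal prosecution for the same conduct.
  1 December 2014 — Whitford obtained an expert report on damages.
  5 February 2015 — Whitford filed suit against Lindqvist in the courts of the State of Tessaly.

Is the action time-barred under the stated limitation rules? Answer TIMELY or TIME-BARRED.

The claim did not accrue until Whitford discovered the injury on 19 October 2010; the 9 September 2008 act date does not start the clock under the stated rule.
42 months from 19 October 2010 is 19 April 2014.
The period was tolled for 78 days by the pending related arbitration (26 October 2012 to 12 January 2013), pushing the deadline to 6 July 2014.
Because the pending criminal prosecution ran from 14 October 2013 to 27 March 2014, the deadline is extended by 164 days to 17 December 2014.
Nothing else in the chronology tolls or restarts the period.
Whitford filed on 5 February 2015, after the 17 December 2014 deadline, so the action is time-barred.

TIME-BARRED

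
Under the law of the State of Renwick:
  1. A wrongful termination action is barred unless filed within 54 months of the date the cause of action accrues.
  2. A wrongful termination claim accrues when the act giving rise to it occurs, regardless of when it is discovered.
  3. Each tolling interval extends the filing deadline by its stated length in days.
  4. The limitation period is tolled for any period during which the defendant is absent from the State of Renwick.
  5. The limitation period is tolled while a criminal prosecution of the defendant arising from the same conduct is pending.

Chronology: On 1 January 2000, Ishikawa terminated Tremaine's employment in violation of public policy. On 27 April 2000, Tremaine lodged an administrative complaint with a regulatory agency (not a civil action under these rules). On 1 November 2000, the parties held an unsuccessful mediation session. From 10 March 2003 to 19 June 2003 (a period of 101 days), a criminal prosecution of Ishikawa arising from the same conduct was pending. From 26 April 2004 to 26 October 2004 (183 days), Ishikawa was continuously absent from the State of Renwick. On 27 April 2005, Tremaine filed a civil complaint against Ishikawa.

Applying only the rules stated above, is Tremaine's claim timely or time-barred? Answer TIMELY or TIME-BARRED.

The cause of action accrued on 1 January 2000, the date of the act.
The untolled deadline — 54 months after 1 January 2000 — is 1 July 2004.
The pending criminal prosecution from 10 March 2003 to 19 June 2003 tolled the period for 101 days, extending the deadline to 10 October 2004.
The defendant's absence from the jurisdiction from 26 April 2004 to 26 October 2004 tolled the period for 183 days, extending the deadline to 11 April 2005.
None of the other events listed affects the running of the period under the stated rules.
Filing on 27 April 2005 missed the 11 April 2005 deadline — the action is time-barred.

TIME-BARRED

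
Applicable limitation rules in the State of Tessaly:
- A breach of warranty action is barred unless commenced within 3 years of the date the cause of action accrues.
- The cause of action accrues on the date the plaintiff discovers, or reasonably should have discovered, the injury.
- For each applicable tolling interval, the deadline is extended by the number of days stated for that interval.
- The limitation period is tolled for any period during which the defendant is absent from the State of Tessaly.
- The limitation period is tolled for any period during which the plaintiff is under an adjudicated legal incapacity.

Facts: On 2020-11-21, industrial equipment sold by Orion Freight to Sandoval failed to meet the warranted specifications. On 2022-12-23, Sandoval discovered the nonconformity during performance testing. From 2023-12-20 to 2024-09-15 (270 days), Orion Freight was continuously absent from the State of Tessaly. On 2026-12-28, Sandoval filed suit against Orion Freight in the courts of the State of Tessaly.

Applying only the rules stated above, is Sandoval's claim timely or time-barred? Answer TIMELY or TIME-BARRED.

The claim did not accrue until Sandoval discovered the injury on 2022-12-23; the 2020-11-21 act date does not start the clock under the stated rule.
The untolled deadline — 3 years after 2022-12-23 — is 2025-12-23.
The defendant's absence from the jurisdiction from 2023-12-20 to 2024-09-15 tolled the period for 270 days, extending the deadline to 2026-09-19.
Sandoval filed on 2026-12-28, after the 2026-09-19 deadline, so the action is time-barred.

TIME-BARRED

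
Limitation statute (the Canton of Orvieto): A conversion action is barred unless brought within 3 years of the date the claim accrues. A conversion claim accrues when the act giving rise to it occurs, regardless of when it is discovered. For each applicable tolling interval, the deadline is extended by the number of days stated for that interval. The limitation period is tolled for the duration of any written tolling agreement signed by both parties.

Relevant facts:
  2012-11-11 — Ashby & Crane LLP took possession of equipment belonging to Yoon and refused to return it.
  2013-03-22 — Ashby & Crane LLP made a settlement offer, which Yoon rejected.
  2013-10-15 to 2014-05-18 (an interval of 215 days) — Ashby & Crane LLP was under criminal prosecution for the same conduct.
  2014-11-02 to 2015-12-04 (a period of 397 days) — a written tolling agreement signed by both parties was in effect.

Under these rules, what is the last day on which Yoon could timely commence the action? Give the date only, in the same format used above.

2016-12-12

The claim accrued on 2012-11-11, when the wrongful act occurred.
Adding the 3 years base period to 2012-11-11 gives a deadline of 2015-11-11, before any tolling.
Because the written tolling agreement ran from 2014-11-02 to 2015-12-04, the deadline is extended by 397 days to 2016-12-12.
Although a criminal prosecution ran from 2013-10-15 to 2014-05-18, the stated rules do not make that a tolling event, so it is disregarded.
Nothing else in the chronology tolls or restarts the period.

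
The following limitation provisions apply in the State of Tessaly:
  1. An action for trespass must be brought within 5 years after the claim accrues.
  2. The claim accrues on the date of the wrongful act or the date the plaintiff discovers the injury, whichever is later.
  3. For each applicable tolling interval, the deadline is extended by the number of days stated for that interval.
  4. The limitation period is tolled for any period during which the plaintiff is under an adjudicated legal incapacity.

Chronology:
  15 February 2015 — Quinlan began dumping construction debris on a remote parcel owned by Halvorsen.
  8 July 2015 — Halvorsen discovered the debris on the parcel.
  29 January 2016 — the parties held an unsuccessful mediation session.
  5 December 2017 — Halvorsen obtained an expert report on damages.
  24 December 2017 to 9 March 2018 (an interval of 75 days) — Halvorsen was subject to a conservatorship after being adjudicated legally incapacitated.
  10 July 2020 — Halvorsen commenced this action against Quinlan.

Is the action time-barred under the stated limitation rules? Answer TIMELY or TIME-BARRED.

Because discovery on 8 July 2015 post-dates the 15 February 2015 act, accrual under the later-of rule falls on 8 July 2015.
Adding the 5 years base period to 8 July 2015 gives a deadline of 8 July 2020, before any tolling.
Because the plaintiff's legal incapacity ran from 24 December 2017 to 9 March 2018, the deadline is extended by 75 days to 21 September 2020.
None of the other events listed affects the running of the period under the stated rules.
The 10 July 2020 filing precedes the 21 September 2020 deadline; the claim is timely.

TIMELY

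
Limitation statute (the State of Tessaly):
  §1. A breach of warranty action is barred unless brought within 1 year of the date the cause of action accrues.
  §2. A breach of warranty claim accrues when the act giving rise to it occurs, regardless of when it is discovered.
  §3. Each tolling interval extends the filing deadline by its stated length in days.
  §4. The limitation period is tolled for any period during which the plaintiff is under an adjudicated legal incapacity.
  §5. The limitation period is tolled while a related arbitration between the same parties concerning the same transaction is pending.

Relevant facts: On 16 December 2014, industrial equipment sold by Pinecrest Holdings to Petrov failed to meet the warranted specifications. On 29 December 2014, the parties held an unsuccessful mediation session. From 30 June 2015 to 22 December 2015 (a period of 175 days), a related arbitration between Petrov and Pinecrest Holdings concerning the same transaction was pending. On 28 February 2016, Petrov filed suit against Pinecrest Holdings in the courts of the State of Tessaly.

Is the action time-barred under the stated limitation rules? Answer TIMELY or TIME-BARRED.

The claim accrued on 16 December 2014, when the wrongful act occurred.
The untolled deadline — 1 year after 16 December 2014 — is 16 December 2015.
The period was tolled for 175 days by the pending related arbitration (30 June 2015 to 22 December 2015), pushing the deadline to 8 June 2016.
Nothing else in the chronology tolls or restarts the period.
The 28 February 2016 filing precedes the 8 June 2016 deadline; the claim is timely.

TIMELY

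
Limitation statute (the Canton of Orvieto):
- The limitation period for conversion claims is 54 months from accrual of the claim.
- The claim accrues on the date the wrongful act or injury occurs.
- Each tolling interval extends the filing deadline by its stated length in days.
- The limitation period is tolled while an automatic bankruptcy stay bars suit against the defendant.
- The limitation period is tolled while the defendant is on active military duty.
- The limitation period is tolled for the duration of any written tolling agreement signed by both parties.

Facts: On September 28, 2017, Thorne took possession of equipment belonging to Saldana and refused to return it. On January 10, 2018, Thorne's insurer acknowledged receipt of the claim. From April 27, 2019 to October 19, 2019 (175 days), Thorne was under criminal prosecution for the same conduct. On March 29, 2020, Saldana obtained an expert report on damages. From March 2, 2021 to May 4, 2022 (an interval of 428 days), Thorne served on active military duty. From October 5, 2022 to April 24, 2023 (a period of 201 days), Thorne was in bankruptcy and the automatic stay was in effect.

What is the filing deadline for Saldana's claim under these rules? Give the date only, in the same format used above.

The claim accrued on September 28, 2017, when the wrongful act occurred.
Adding the 54 months base period to September 28, 2017 gives a deadline of March 28, 2022, before any tolling.
The defendant's active military service from March 2, 2021 to May 4, 2022 tolled the period for 428 days, extending the deadline to May 30, 2023.
Because the automatic bankruptcy stay ran from October 5, 2022 to April 24, 2023, the deadline is extended by 201 days to December 17, 2023.
The pending criminal prosecution from April 27, 2019 to October 19, 2019 does not toll the period, because no stated rule makes a criminal prosecution a tolling event.
The other events in the timeline have no effect on the limitation period under the stated rules.

December 17, 2023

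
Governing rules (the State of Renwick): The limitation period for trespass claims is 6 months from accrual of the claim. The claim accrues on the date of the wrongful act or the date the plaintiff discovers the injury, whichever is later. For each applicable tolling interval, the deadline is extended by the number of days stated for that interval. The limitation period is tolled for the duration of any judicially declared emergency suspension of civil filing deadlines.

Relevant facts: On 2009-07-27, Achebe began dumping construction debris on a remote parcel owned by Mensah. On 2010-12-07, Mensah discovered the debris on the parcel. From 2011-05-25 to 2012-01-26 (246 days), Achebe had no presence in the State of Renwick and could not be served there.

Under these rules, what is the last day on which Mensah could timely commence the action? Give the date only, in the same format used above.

Taking the later of the act (2009-07-27) and discovery (2010-12-07), the claim accrued on 2010-12-07.
6 months from 2010-12-07 is 2011-06-07.
The defendant's absence from the jurisdiction from 2011-05-25 to 2012-01-26 does not toll the period, because no stated rule makes the defendant's absence a tolling event.

2011-06-07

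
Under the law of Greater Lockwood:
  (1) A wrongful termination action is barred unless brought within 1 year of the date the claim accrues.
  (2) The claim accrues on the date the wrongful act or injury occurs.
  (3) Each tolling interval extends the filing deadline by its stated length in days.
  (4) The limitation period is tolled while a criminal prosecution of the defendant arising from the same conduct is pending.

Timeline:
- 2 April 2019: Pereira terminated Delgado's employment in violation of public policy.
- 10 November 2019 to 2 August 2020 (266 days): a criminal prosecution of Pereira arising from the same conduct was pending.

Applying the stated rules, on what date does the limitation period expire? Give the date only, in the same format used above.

The claim accrued on 2 April 2019, the date of the act.
The untolled deadline — 1 year after 2 April 2019 — is 2 April 2020.
Because the pending criminal prosecution ran from 10 November 2019 to 2 August 2020, the deadline is extended by 266 days to 24 December 2020.

24 December 2020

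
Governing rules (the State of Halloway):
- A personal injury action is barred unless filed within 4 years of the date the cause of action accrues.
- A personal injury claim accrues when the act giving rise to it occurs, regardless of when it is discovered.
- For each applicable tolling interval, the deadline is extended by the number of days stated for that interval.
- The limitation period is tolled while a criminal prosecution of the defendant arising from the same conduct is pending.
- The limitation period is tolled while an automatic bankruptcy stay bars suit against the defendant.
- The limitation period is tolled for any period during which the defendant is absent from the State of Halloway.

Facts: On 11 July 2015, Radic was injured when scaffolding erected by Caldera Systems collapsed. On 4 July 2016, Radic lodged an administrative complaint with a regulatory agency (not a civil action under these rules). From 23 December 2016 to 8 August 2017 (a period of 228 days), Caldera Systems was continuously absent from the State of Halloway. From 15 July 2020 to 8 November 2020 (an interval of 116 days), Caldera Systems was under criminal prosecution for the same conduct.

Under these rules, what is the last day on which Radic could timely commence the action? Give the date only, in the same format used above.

The cause of action accrued on 11 July 2015, the date of the act.
Adding the 4 years base period to 11 July 2015 gives a deadline of 11 July 2019, before any tolling.
Because the defendant's absence from the jurisdiction ran from 23 December 2016 to 8 August 2017, the deadline is extended by 228 days to 24 February 2020.
The pending criminal prosecution from 15 July 2020 to 8 November 2020 began after the period had already run on 24 February 2020, so it has no tolling effect.
None of the other events listed affects the running of the period under the stated rules.

24 February 2020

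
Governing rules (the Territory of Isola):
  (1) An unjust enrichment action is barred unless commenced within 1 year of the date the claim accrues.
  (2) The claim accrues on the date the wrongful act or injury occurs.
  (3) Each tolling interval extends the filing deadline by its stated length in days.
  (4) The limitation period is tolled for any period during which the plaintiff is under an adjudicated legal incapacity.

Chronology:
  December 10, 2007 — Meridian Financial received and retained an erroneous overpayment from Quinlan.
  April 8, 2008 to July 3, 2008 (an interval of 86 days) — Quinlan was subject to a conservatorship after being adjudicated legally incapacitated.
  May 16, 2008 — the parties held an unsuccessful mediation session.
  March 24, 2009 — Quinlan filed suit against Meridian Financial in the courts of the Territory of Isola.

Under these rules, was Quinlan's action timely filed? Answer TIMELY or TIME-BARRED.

The claim accrued on December 10, 2007, when the wrongful act occurred.
1 year from December 10, 2007 is December 10, 2008.
The plaintiff's legal incapacity from April 8, 2008 to July 3, 2008 tolled the period for 86 days, extending the deadline to March 6, 2009.
Nothing else in the chronology tolls or restarts the period.
Filing on March 24, 2009 missed the March 6, 2009 deadline — the action is time-barred.

TIME-BARRED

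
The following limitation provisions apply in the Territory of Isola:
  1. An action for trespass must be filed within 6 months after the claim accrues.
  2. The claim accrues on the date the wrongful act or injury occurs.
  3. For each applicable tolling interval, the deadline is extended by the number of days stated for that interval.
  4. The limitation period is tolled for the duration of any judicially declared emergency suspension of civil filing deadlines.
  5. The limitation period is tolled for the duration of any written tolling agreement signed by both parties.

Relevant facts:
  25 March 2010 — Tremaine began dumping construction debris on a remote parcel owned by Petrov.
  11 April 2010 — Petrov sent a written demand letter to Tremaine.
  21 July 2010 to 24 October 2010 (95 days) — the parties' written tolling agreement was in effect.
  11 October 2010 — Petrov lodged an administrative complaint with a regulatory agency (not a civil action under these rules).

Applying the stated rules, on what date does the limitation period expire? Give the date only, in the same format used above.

29 December 2010

The claim accrued on 25 March 2010, the date of the act.
The untolled deadline — 6 months after 25 March 2010 — is 25 September 2010.
The written tolling agreement from 21 July 2010 to 24 October 2010 tolled the period for 95 days, extending the deadline to 29 December 2010.
Nothing else in the chronology tolls or restarts the period.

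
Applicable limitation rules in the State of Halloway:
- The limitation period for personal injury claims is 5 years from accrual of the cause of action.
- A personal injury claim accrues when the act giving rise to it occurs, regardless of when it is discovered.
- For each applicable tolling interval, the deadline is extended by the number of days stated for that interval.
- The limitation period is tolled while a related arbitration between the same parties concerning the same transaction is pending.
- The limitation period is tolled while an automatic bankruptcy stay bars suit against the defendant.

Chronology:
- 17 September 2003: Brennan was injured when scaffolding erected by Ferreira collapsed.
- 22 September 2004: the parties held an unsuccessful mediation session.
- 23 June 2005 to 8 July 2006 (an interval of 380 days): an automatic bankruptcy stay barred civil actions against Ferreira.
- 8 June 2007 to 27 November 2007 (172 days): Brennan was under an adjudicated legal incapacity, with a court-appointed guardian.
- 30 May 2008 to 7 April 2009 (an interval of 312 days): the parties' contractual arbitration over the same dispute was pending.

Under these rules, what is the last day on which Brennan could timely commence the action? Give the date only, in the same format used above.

The claim accrued on 17 September 2003, when the wrongful act occurred.
Adding the 5 years base period to 17 September 2003 gives a deadline of 17 September 2008, before any tolling.
Because the automatic bankruptcy stay ran from 23 June 2005 to 8 July 2006, the deadline is extended by 380 days to 2 October 2009.
Because the pending related arbitration ran from 30 May 2008 to 7 April 2009, the deadline is extended by 312 days to 10 August 2010.
The plaintiff's legal incapacity from 8 June 2007 to 27 November 2007 does not toll the period, because no stated rule makes the plaintiff's incapacity a tolling event.
None of the other events listed affects the running of the period under the stated rules.

10 August 2010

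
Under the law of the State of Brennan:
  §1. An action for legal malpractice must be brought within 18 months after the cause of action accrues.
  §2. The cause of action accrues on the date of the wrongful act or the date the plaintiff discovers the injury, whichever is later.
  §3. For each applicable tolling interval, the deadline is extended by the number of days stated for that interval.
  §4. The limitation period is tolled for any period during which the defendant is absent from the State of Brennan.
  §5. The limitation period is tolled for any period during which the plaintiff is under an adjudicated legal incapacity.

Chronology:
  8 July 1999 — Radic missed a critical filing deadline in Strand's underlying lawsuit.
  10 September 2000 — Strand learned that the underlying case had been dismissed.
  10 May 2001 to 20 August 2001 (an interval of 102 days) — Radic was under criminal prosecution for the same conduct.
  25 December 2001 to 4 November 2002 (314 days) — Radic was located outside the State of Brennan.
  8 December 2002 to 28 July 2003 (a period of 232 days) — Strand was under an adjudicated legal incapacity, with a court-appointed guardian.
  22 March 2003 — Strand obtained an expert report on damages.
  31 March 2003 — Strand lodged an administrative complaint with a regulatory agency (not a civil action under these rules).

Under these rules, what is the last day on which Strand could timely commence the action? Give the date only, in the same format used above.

Taking the later of the act (8 July 1999) and discovery (10 September 2000), the claim accrued on 10 September 2000.
Adding the 18 months base period to 10 September 2000 gives a deadline of 10 March 2002, before any tolling.
Because the defendant's absence from the jurisdiction ran from 25 December 2001 to 4 November 2002, the deadline is extended by 314 days to 18 January 2003.
The period was tolled for 232 days by the plaintiff's legal incapacity (8 December 2002 to 28 July 2003), pushing the deadline to 7 September 2003.
Although a criminal prosecution ran from 10 May 2001 to 20 August 2001, the stated rules do not make that a tolling event, so it is disregarded.
None of the other events listed affects the running of the period under the stated rules.

7 September 2003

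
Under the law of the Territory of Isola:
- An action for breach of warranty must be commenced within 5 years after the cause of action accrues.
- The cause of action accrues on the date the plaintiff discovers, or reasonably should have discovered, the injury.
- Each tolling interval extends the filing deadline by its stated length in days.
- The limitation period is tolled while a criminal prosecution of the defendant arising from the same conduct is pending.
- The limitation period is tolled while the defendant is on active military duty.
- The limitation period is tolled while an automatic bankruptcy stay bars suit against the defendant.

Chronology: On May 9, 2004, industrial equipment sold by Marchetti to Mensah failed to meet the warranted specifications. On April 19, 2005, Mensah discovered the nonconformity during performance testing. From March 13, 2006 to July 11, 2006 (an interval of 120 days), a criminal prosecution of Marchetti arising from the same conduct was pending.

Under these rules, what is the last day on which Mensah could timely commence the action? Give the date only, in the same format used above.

The claim did not accrue until Mensah discovered the injury on April 19, 2005; the May 9, 2004 act date does not start the clock under the stated rule.
The untolled deadline — 5 years after April 19, 2005 — is April 19, 2010.
Because the pending criminal prosecution ran from March 13, 2006 to July 11, 2006, the deadline is extended by 120 days to August 17, 2010.

August 17, 2010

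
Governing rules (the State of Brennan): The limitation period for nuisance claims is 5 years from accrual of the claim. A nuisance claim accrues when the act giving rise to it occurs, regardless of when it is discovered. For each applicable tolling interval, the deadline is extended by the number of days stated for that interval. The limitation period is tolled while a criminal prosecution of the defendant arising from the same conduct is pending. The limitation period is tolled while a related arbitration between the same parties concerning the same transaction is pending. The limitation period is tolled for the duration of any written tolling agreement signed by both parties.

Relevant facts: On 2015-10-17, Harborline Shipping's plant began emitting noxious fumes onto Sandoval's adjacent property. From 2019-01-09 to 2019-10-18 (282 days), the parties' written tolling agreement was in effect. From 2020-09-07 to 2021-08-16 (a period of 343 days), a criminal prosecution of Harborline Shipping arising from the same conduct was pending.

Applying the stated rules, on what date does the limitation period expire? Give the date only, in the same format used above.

2022-07-04

The claim accrued on 2015-10-17, when the wrongful act occurred.
5 years from 2015-10-17 is 2020-10-17.
The period was tolled for 282 days by the written tolling agreement (2019-01-09 to 2019-10-18), pushing the deadline to 2021-07-26.
The pending criminal prosecution from 2020-09-07 to 2021-08-16 tolled the period for 343 days, extending the deadline to 2022-07-04.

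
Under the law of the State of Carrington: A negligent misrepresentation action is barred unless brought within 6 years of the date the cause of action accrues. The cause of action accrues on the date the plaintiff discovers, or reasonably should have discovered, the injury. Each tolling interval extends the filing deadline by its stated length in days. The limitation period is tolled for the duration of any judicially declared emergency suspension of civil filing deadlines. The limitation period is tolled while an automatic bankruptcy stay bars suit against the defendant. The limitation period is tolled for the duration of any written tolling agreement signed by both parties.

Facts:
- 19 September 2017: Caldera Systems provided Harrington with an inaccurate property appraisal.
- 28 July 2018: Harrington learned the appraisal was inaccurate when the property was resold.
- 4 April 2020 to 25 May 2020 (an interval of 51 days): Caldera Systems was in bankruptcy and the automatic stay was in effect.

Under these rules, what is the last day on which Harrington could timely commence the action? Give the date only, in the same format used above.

17 September 2024

Under the discovery rule, the claim accrued on 28 July 2018, when Harrington discovered the injury — not on the 19 September 2017 date of the underlying act.
The untolled deadline — 6 years after 28 July 2018 — is 28 July 2024.
The automatic bankruptcy stay from 4 April 2020 to 25 May 2020 tolled the period for 51 days, extending the deadline to 17 September 2024.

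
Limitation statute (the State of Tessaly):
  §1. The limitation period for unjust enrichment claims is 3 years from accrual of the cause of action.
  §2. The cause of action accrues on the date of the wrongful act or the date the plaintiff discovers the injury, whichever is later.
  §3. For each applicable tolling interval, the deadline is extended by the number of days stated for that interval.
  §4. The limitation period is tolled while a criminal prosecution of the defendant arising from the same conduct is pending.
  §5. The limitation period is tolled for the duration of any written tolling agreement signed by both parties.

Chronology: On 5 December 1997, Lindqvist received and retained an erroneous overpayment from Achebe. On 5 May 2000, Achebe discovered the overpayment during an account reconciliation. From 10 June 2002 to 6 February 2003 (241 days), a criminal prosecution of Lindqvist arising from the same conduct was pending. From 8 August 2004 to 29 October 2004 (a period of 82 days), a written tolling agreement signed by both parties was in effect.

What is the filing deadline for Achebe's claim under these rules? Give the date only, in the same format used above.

1 January 2004

The claim accrued on 5 May 2000 — the later of the 5 December 1997 act and the 5 May 2000 discovery.
The untolled deadline — 3 years after 5 May 2000 — is 5 May 2003.
The period was tolled for 241 days by the pending criminal prosecution (10 June 2002 to 6 February 2003), pushing the deadline to 1 January 2004.
The written tolling agreement from 8 August 2004 to 29 October 2004 began after the period had already run on 1 January 2004, so it has no tolling effect.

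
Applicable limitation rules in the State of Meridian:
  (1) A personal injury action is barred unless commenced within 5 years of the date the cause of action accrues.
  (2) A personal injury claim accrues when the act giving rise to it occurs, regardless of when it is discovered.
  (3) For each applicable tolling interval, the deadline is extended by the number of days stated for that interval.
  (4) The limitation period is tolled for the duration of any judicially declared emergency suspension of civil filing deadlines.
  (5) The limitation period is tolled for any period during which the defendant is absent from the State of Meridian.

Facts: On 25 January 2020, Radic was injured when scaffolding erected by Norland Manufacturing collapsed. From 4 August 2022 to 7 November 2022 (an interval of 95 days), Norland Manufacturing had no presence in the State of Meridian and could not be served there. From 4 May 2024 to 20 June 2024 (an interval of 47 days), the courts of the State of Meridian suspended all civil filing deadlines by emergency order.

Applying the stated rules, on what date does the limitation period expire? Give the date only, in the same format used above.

16 June 2025

The claim accrued on 25 January 2020, when the wrongful act occurred.
Adding the 5 years base period to 25 January 2020 gives a deadline of 25 January 2025, before any tolling.
The period was tolled for 95 days by the defendant's absence from the jurisdiction (4 August 2022 to 7 November 2022), pushing the deadline to 30 April 2025.
Because the emergency suspension of filing deadlines ran from 4 May 2024 to 20 June 2024, the deadline is extended by 47 days to 16 June 2025.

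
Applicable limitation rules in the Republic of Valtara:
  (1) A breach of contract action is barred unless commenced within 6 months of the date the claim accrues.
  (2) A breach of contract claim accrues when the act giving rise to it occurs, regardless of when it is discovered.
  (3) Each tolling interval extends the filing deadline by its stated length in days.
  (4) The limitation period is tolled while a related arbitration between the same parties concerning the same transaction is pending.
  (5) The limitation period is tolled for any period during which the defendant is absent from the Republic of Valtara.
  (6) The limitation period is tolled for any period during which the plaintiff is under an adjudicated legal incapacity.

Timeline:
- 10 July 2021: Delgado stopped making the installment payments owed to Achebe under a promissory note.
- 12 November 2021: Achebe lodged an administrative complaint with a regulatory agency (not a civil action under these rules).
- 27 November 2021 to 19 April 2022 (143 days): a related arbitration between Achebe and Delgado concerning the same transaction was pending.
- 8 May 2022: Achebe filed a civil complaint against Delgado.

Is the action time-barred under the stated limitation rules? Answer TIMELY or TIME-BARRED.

The claim accrued on 10 July 2021, when the wrongful act occurred.
Adding the 6 months base period to 10 July 2021 gives a deadline of 10 January 2022, before any tolling.
Because the pending related arbitration ran from 27 November 2021 to 19 April 2022, the deadline is extended by 143 days to 2 June 2022.
Nothing else in the chronology tolls or restarts the period.
Filing on 8 May 2022 beat the 2 June 2022 deadline — the action is timely.

TIMELY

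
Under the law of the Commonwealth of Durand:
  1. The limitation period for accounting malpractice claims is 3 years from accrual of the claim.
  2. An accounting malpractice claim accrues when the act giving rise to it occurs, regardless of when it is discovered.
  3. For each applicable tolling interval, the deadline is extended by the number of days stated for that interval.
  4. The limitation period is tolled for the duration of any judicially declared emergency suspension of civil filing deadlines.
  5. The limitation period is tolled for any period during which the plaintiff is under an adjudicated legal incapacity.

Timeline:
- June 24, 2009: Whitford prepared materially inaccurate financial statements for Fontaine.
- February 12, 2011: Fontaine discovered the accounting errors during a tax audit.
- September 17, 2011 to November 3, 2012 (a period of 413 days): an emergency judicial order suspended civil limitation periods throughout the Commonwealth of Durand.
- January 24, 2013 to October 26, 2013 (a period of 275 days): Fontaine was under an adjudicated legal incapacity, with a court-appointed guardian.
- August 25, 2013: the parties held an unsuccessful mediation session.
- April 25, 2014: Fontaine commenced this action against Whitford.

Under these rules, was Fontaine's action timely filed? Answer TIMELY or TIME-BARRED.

Because the rule ties accrual to occurrence, the claim accrued on June 24, 2009, not on the February 12, 2011 discovery date.
Adding the 3 years base period to June 24, 2009 gives a deadline of June 24, 2012, before any tolling.
Because the emergency suspension of filing deadlines ran from September 17, 2011 to November 3, 2012, the deadline is extended by 413 days to August 11, 2013.
Because the plaintiff's legal incapacity ran from January 24, 2013 to October 26, 2013, the deadline is extended by 275 days to May 13, 2014.
None of the other events listed affects the running of the period under the stated rules.
The April 25, 2014 filing precedes the May 13, 2014 deadline; the claim is timely.

TIMELY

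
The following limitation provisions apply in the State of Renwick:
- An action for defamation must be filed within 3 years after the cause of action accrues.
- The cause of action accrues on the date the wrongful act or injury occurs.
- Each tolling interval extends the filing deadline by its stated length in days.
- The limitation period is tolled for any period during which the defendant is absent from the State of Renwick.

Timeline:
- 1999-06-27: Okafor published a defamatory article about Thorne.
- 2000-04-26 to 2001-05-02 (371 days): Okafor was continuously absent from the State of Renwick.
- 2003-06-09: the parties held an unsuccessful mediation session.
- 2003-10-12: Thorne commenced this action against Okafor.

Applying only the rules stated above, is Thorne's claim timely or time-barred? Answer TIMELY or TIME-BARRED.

TIME-BARRED

The claim accrued on 1999-06-27, when the wrongful act occurred.
The untolled deadline — 3 years after 1999-06-27 — is 2002-06-27.
The defendant's absence from the jurisdiction from 2000-04-26 to 2001-05-02 tolled the period for 371 days, extending the deadline to 2003-07-03.
Nothing else in the chronology tolls or restarts the period.
The 2003-10-12 filing falls after the 2003-07-03 deadline; the claim is time-barred.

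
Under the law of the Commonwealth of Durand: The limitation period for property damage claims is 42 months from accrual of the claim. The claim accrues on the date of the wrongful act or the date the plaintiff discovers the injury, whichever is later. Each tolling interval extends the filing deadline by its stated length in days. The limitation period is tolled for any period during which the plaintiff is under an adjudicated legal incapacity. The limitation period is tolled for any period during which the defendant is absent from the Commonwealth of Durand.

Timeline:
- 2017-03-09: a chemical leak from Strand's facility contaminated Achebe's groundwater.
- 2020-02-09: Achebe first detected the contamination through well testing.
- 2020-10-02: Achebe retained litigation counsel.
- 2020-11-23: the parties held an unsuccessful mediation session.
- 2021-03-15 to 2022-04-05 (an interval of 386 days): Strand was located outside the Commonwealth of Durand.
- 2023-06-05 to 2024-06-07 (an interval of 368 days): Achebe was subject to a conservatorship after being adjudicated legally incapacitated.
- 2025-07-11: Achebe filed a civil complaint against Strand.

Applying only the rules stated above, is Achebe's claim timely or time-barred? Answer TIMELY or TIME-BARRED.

Because discovery on 2020-02-09 post-dates the 2017-03-09 act, accrual under the later-of rule falls on 2020-02-09.
42 months from 2020-02-09 is 2023-08-09.
Because the defendant's absence from the jurisdiction ran from 2021-03-15 to 2022-04-05, the deadline is extended by 386 days to 2024-08-29.
Because the plaintiff's legal incapacity ran from 2023-06-05 to 2024-06-07, the deadline is extended by 368 days to 2025-09-01.
Nothing else in the chronology tolls or restarts the period.
The 2025-07-11 filing precedes the 2025-09-01 deadline; the claim is timely.

TIMELY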